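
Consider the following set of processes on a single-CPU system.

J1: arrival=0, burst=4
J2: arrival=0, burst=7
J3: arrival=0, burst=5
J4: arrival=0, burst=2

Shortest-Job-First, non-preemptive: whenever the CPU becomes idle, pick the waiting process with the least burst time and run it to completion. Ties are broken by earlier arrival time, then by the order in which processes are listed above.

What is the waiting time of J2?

Gantt: | J4 0-2 | J1 2-6 | J3 6-11 | J2 11-18 |
Completion: J1=6  J2=18  J3=11  J4=2
Turnaround (C−A): J1=6  J2=18  J3=11  J4=2
Waiting(J2) = turnaround − burst = 18 − 7 = 11

11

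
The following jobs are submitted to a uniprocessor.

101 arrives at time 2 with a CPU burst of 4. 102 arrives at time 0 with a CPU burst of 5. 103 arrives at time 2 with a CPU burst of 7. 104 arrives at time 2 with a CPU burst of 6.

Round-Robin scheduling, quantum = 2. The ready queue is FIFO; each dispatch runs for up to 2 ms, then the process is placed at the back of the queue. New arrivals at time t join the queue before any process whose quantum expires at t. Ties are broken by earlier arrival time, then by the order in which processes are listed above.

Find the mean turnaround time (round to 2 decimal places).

Schedule: | 102 0-2 | 101 2-4 | 103 4-6 | 104 6-8 | 102 8-10 | 101 10-12 | 103 12-14 | 104 14-16 | 102 16-17 | 103 17-19 | 104 19-21 | 103 21-22 |
Completion: 101=12  102=17  103=22  104=21
Turnaround times: 101=10, 102=17, 103=20, 104=19
Average turnaround = (10+17+20+19) / 4 = 66/4 = 16.50

16.50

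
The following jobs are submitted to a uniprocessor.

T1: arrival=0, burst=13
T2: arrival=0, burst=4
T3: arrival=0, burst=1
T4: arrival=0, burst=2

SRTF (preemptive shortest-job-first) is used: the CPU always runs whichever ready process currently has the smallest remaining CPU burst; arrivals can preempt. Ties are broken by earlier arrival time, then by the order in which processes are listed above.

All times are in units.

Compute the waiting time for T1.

Gantt: | T3 0-1 | T4 1-3 | T2 3-7 | T1 7-20 |
Completion: T1=20  T2=7  T3=1  T4=3
Turnaround (C−A): T1=20  T2=7  T3=1  T4=3
Waiting(T1) = turnaround − burst = 20 − 13 = 7

7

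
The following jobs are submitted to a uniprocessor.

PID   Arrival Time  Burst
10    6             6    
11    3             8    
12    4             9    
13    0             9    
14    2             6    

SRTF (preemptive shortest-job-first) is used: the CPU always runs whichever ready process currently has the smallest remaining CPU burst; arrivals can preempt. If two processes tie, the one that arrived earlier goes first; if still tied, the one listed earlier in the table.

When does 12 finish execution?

38

Schedule: | 13 0-2 | 14 2-8 | 10 8-14 | 13 14-21 | 11 21-29 | 12 29-38 |
Completion: 10=14  11=29  12=38  13=21  14=8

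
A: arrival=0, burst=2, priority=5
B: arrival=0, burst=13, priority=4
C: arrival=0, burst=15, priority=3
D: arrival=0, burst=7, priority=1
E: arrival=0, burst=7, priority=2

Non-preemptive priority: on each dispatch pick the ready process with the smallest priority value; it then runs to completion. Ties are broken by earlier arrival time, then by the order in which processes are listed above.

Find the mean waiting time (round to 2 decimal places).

Schedule: | D 0-7 | E 7-14 | C 14-29 | B 29-42 | A 42-44 |
Completion: A=44  B=42  C=29  D=7  E=14
Turnaround (C−A): A=44  B=42  C=29  D=7  E=14
Waiting times: A=42, B=29, C=14, D=0, E=7
Average waiting = (42+29+14+0+7) / 5 = 92/5 = 18.40

18.40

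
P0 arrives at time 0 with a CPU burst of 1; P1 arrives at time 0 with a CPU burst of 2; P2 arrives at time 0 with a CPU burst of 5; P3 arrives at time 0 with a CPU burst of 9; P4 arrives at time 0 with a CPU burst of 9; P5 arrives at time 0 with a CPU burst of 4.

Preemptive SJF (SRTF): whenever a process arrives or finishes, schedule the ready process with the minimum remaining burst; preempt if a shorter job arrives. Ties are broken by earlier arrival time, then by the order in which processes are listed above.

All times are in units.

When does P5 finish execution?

7

Schedule: | P0 0-1 | P1 1-3 | P5 3-7 | P2 7-12 | P3 12-21 | P4 21-30 |
Completion: P0=1  P1=3  P2=12  P3=21  P4=30  P5=7
Turnaround (C−A): P0=1  P1=3  P2=12  P3=21  P4=30  P5=7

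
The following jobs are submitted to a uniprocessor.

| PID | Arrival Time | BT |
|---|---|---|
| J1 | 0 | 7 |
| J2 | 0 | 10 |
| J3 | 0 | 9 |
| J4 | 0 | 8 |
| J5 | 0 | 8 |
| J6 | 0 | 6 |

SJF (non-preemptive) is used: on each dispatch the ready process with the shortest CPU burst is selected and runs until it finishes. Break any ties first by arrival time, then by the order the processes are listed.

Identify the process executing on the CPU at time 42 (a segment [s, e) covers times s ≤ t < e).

J2

Schedule: | J6 0-6 | J1 6-13 | J4 13-21 | J5 21-29 | J3 29-38 | J2 38-48 |
Completion: J1=13  J2=48  J3=38  J4=21  J5=29  J6=6
Turnaround (C−A): J1=13  J2=48  J3=38  J4=21  J5=29  J6=6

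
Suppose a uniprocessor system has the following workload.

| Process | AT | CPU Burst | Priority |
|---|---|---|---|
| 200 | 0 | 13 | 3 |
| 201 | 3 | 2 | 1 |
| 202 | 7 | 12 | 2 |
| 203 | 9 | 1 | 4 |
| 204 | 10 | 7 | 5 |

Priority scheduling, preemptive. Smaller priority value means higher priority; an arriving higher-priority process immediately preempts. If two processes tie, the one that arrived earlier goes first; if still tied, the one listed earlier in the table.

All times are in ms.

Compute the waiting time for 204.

Schedule: | 200 0-3 | 201 3-5 | 200 5-7 | 202 7-19 | 200 19-27 | 203 27-28 | 204 28-35 |
Completion: 200=27  201=5  202=19  203=28  204=35
Waiting(204) = turnaround − burst = 25 − 7 = 18

18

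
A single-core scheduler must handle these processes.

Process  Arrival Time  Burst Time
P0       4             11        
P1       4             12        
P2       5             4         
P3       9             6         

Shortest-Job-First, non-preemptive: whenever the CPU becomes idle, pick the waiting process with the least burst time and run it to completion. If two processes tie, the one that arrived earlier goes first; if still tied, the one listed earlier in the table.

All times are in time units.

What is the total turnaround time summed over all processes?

74

Schedule: | idle 0-4 | P0 4-15 | P2 15-19 | P3 19-25 | P1 25-37 |
Completion: P0=15  P1=37  P2=19  P3=25
Turnaround = completion − arrival: P0=11, P1=33, P2=14, P3=16
Total turnaround = 11 + 33 + 14 + 16 = 74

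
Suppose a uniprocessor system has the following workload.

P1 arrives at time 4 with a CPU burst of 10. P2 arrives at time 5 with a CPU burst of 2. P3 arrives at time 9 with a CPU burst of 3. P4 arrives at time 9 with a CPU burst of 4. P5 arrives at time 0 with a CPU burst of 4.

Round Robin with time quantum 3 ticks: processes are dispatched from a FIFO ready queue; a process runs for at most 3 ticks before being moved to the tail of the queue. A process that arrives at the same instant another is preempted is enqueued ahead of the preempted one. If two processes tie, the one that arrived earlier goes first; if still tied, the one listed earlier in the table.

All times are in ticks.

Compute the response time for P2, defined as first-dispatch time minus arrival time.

2

Gantt: | P5 0-4 | P1 4-7 | P2 7-9 | P1 9-12 | P3 12-15 | P4 15-18 | P1 18-21 | P4 21-22 | P1 22-23 |
Completion: P1=23  P2=9  P3=15  P4=22  P5=4
Turnaround (C−A): P1=19  P2=4  P3=6  P4=13  P5=4
Response(P2) = first start − arrival = 7 − 5 = 2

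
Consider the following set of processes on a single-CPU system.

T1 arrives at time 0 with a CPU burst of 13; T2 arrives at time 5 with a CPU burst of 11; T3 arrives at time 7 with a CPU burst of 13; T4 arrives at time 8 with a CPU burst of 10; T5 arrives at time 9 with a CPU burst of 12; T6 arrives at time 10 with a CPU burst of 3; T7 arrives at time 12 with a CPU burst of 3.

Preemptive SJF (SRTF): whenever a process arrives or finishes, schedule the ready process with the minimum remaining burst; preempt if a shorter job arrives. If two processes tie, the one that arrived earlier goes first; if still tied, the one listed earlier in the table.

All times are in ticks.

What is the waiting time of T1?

Gantt: | T1 0-13 | T6 13-16 | T7 16-19 | T4 19-29 | T2 29-40 | T5 40-52 | T3 52-65 |
Completion: T1=13  T2=40  T3=65  T4=29  T5=52  T6=16  T7=19
Waiting(T1) = turnaround − burst = 13 − 13 = 0

0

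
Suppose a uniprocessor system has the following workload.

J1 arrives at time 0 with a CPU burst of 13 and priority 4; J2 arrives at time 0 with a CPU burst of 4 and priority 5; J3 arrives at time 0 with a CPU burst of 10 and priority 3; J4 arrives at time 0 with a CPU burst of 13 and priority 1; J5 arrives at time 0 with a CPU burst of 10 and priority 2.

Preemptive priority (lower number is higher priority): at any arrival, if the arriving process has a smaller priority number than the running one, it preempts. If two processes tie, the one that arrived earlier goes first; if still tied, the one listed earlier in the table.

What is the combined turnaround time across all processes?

Timeline: | J4 0-13 | J5 13-23 | J3 23-33 | J1 33-46 | J2 46-50 |
Completion: J1=46  J2=50  J3=33  J4=13  J5=23
Turnaround = completion − arrival: J1=46, J2=50, J3=33, J4=13, J5=23
Total turnaround = 46 + 50 + 33 + 13 + 23 = 165

165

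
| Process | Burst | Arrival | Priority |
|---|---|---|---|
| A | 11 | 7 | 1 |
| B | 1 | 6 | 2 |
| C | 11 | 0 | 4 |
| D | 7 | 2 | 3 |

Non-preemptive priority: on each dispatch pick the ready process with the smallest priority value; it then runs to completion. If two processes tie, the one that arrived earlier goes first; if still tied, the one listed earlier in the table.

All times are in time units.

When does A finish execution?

Timeline: | C 0-11 | A 11-22 | B 22-23 | D 23-30 |
Completion: A=22  B=23  C=11  D=30
Turnaround (C−A): A=15  B=17  C=11  D=28

22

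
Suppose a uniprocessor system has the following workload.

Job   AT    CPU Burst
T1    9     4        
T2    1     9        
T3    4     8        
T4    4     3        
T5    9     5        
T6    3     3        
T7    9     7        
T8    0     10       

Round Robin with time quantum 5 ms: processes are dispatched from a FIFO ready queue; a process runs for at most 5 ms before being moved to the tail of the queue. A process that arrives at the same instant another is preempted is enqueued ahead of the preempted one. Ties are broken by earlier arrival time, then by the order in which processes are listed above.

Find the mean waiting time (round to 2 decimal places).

22.13

Schedule: | T8 0-5 | T2 5-10 | T6 10-13 | T3 13-18 | T4 18-21 | T8 21-26 | T1 26-30 | T5 30-35 | T7 35-40 | T2 40-44 | T3 44-47 | T7 47-49 |
Completion: T1=30  T2=44  T3=47  T4=21  T5=35  T6=13  T7=49  T8=26
Waiting times: T1=17, T2=34, T3=35, T4=14, T5=21, T6=7, T7=33, T8=16
Average waiting = (17+34+35+14+21+7+33+16) / 8 = 177/8 = 22.13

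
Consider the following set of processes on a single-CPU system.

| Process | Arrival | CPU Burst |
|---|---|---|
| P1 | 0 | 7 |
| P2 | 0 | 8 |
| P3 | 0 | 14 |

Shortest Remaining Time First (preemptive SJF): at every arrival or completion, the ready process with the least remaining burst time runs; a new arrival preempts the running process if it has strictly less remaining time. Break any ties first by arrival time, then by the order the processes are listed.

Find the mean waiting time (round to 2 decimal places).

7.33

Timeline: | P1 0-7 | P2 7-15 | P3 15-29 |
Completion: P1=7  P2=15  P3=29
Turnaround (C−A): P1=7  P2=15  P3=29
Waiting times: P1=0, P2=7, P3=15
Average waiting = (0+7+15) / 3 = 22/3 = 7.33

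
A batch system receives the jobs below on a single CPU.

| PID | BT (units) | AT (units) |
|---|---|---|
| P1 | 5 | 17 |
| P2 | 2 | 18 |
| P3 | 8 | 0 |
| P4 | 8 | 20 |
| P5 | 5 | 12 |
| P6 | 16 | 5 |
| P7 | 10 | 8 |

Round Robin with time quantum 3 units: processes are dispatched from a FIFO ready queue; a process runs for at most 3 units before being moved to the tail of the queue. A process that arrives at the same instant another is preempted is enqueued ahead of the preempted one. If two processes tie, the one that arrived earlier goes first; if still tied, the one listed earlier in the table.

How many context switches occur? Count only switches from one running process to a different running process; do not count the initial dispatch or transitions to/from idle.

19

Gantt: | P3 0-6 | P6 6-9 | P3 9-11 | P7 11-14 | P6 14-17 | P5 17-20 | P7 20-23 | P1 23-26 | P6 26-29 | P2 29-31 | P4 31-34 | P5 34-36 | P7 36-39 | P1 39-41 | P6 41-44 | P4 44-47 | P7 47-48 | P6 48-51 | P4 51-53 | P6 53-54 |
Completion: P1=41  P2=31  P3=11  P4=53  P5=36  P6=54  P7=48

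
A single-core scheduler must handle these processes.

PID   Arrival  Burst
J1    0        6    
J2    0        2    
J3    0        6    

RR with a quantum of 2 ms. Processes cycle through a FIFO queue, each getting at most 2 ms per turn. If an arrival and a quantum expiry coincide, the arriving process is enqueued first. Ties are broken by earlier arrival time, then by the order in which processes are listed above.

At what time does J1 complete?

Timeline: | J1 0-2 | J2 2-4 | J3 4-6 | J1 6-8 | J3 8-10 | J1 10-12 | J3 12-14 |
Completion: J1=12  J2=4  J3=14
Turnaround (C−A): J1=12  J2=4  J3=14

12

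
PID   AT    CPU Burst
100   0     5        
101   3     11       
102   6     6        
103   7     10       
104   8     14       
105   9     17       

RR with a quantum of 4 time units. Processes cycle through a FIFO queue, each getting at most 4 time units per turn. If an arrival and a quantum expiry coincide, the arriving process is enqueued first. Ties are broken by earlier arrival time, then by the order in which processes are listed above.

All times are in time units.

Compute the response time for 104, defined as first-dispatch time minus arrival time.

Gantt: | 100 0-4 | 101 4-8 | 100 8-9 | 102 9-13 | 103 13-17 | 104 17-21 | 101 21-25 | 105 25-29 | 102 29-31 | 103 31-35 | 104 35-39 | 101 39-42 | 105 42-46 | 103 46-48 | 104 48-52 | 105 52-56 | 104 56-58 | 105 58-63 |
Completion: 100=9  101=42  102=31  103=48  104=58  105=63
Turnaround (C−A): 100=9  101=39  102=25  103=41  104=50  105=54
Response(104) = first start − arrival = 17 − 8 = 9

9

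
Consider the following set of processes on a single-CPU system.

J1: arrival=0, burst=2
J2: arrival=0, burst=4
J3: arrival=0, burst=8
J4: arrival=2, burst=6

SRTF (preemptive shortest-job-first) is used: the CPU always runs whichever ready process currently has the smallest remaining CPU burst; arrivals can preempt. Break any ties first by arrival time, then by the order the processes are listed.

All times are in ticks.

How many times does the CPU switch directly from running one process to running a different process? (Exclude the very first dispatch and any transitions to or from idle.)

Gantt: | J1 0-2 | J2 2-6 | J4 6-12 | J3 12-20 |
Completion: J1=2  J2=6  J3=20  J4=12
Turnaround (C−A): J1=2  J2=6  J3=20  J4=10

3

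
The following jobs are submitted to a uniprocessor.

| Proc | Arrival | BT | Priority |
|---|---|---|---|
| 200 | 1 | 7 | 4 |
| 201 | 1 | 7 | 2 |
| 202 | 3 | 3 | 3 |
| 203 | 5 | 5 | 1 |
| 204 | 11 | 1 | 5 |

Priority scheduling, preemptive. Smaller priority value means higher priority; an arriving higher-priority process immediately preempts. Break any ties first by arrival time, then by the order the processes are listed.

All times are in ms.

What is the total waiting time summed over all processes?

42

Gantt: | idle 0-1 | 201 1-5 | 203 5-10 | 201 10-13 | 202 13-16 | 200 16-23 | 204 23-24 |
Completion: 200=23  201=13  202=16  203=10  204=24
Turnaround (C−A): 200=22  201=12  202=13  203=5  204=13
Waiting = turnaround − burst: 200=15, 201=5, 202=10, 203=0, 204=12
Total waiting = 15 + 5 + 10 + 0 + 12 = 42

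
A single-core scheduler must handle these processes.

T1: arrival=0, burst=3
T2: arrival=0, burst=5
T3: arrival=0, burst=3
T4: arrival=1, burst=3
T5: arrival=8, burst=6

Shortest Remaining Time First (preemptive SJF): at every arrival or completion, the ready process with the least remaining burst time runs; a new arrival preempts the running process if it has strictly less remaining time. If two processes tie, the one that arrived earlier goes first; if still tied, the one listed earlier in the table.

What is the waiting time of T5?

6

Schedule: | T1 0-3 | T3 3-6 | T4 6-9 | T2 9-14 | T5 14-20 |
Completion: T1=3  T2=14  T3=6  T4=9  T5=20
Turnaround (C−A): T1=3  T2=14  T3=6  T4=8  T5=12
Waiting(T5) = turnaround − burst = 12 − 6 = 6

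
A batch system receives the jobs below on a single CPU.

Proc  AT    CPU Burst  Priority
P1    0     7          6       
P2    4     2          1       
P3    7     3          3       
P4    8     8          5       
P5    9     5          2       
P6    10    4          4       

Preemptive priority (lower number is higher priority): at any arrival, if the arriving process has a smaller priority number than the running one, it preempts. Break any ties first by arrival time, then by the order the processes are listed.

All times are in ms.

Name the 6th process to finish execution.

Timeline: | P1 0-4 | P2 4-6 | P1 6-7 | P3 7-9 | P5 9-14 | P3 14-15 | P6 15-19 | P4 19-27 | P1 27-29 |
Completion: P1=29  P2=6  P3=15  P4=27  P5=14  P6=19
Turnaround (C−A): P1=29  P2=2  P3=8  P4=19  P5=5  P6=9
Finish order: P2 → P5 → P3 → P6 → P4 → P1

P1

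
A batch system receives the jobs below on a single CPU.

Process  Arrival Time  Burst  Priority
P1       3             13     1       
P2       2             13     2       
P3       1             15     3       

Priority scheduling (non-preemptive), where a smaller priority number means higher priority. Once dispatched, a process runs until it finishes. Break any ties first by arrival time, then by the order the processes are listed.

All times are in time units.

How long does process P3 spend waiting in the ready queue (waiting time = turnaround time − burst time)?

Schedule: | idle 0-1 | P3 1-16 | P1 16-29 | P2 29-42 |
Completion: P1=29  P2=42  P3=16
Waiting(P3) = turnaround − burst = 15 − 15 = 0

0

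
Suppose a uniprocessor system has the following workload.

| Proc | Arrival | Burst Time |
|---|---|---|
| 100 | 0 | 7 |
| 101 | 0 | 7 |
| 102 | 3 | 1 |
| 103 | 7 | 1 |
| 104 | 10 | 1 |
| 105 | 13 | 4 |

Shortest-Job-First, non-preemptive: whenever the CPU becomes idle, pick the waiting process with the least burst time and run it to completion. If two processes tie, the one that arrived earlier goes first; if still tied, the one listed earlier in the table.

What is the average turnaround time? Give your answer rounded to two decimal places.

Gantt: | 100 0-7 | 102 7-8 | 103 8-9 | 101 9-16 | 104 16-17 | 105 17-21 |
Completion: 100=7  101=16  102=8  103=9  104=17  105=21
Turnaround (C−A): 100=7  101=16  102=5  103=2  104=7  105=8
Turnaround times: 100=7, 101=16, 102=5, 103=2, 104=7, 105=8
Average turnaround = (7+16+5+2+7+8) / 6 = 45/6 = 7.50

7.50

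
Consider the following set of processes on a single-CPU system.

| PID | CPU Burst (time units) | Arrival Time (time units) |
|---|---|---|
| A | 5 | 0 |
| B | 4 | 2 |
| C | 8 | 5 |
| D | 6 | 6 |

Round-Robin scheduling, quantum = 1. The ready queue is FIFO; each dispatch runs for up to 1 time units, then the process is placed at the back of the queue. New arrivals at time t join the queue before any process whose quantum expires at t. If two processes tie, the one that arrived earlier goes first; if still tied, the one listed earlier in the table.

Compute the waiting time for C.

Gantt: | A 0-2 | B 2-3 | A 3-4 | B 4-5 | A 5-6 | C 6-7 | B 7-8 | D 8-9 | A 9-10 | C 10-11 | B 11-12 | D 12-13 | C 13-14 | D 14-15 | C 15-16 | D 16-17 | C 17-18 | D 18-19 | C 19-20 | D 20-21 | C 21-23 |
Completion: A=10  B=12  C=23  D=21
Waiting(C) = turnaround − burst = 18 − 8 = 10

10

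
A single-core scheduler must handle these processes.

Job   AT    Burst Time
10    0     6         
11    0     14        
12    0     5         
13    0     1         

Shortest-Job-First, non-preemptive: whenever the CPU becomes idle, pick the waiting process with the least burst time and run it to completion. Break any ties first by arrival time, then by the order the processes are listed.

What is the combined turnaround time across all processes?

45

Gantt: | 13 0-1 | 12 1-6 | 10 6-12 | 11 12-26 |
Completion: 10=12  11=26  12=6  13=1
Turnaround = completion − arrival: 10=12, 11=26, 12=6, 13=1
Total turnaround = 12 + 26 + 6 + 1 = 45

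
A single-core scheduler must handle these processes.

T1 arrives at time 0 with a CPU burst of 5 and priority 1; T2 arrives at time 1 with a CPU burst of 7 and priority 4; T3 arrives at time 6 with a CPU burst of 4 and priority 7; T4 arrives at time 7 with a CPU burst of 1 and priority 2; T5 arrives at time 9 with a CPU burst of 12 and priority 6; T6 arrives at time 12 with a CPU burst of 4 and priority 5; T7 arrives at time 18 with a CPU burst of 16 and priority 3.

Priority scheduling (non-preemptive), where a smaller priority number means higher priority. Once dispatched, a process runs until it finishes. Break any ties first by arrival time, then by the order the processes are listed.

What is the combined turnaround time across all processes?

117

Timeline: | T1 0-5 | T2 5-12 | T4 12-13 | T6 13-17 | T5 17-29 | T7 29-45 | T3 45-49 |
Completion: T1=5  T2=12  T3=49  T4=13  T5=29  T6=17  T7=45
Turnaround (C−A): T1=5  T2=11  T3=43  T4=6  T5=20  T6=5  T7=27
Turnaround = completion − arrival: T1=5, T2=11, T3=43, T4=6, T5=20, T6=5, T7=27
Total turnaround = 5 + 11 + 43 + 6 + 20 + 5 + 27 = 117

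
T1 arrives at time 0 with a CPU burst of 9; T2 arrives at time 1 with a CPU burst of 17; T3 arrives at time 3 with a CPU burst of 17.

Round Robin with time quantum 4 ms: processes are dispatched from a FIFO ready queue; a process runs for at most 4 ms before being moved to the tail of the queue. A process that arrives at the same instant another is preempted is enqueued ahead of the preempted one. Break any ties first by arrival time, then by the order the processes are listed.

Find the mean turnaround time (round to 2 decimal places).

35.33

Timeline: | T1 0-4 | T2 4-8 | T3 8-12 | T1 12-16 | T2 16-20 | T3 20-24 | T1 24-25 | T2 25-29 | T3 29-33 | T2 33-37 | T3 37-41 | T2 41-42 | T3 42-43 |
Completion: T1=25  T2=42  T3=43
Turnaround times: T1=25, T2=41, T3=40
Average turnaround = (25+41+40) / 3 = 106/3 = 35.33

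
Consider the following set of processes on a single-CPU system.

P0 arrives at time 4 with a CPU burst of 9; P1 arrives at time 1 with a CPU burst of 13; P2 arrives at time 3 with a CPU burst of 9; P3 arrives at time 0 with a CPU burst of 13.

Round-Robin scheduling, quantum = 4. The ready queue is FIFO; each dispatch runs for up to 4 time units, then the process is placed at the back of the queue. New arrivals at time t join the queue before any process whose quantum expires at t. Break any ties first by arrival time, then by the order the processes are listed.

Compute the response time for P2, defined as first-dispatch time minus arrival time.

Schedule: | P3 0-4 | P1 4-8 | P2 8-12 | P0 12-16 | P3 16-20 | P1 20-24 | P2 24-28 | P0 28-32 | P3 32-36 | P1 36-40 | P2 40-41 | P0 41-42 | P3 42-43 | P1 43-44 |
Completion: P0=42  P1=44  P2=41  P3=43
Response(P2) = first start − arrival = 8 − 3 = 5

5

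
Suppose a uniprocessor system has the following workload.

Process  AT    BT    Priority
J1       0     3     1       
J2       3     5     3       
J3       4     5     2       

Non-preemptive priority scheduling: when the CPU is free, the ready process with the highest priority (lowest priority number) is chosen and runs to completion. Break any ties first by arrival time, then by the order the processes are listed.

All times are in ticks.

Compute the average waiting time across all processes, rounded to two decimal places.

1.33

Timeline: | J1 0-3 | J2 3-8 | J3 8-13 |
Completion: J1=3  J2=8  J3=13
Turnaround (C−A): J1=3  J2=5  J3=9
Waiting times: J1=0, J2=0, J3=4
Average waiting = (0+0+4) / 3 = 4/3 = 1.33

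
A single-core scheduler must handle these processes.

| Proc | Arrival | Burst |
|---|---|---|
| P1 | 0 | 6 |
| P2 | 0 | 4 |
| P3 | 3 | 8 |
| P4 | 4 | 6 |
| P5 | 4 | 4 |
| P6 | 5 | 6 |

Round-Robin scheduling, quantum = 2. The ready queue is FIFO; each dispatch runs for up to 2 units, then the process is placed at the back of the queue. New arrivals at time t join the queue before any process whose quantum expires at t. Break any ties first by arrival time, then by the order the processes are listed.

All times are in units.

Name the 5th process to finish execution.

Gantt: | P1 0-2 | P2 2-4 | P1 4-6 | P3 6-8 | P4 8-10 | P5 10-12 | P2 12-14 | P6 14-16 | P1 16-18 | P3 18-20 | P4 20-22 | P5 22-24 | P6 24-26 | P3 26-28 | P4 28-30 | P6 30-32 | P3 32-34 |
Completion: P1=18  P2=14  P3=34  P4=30  P5=24  P6=32
Finish order: P2 → P1 → P5 → P4 → P6 → P3

P6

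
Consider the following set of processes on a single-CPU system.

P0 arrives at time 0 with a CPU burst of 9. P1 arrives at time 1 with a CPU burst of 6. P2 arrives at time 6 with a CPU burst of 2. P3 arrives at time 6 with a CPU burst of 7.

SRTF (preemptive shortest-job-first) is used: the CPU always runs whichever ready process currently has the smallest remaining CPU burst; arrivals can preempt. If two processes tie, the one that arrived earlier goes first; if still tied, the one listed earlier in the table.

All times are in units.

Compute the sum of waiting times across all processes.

19

Timeline: | P0 0-1 | P1 1-7 | P2 7-9 | P3 9-16 | P0 16-24 |
Completion: P0=24  P1=7  P2=9  P3=16
Turnaround (C−A): P0=24  P1=6  P2=3  P3=10
Waiting = turnaround − burst: P0=15, P1=0, P2=1, P3=3
Total waiting = 15 + 0 + 1 + 3 = 19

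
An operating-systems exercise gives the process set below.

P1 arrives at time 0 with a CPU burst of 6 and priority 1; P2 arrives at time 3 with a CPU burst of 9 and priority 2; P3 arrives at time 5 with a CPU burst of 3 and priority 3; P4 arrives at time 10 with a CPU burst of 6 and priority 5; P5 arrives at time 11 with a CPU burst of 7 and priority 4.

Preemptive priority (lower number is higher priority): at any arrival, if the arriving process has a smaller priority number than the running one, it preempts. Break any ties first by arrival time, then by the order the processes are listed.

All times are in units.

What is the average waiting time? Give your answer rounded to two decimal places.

Timeline: | P1 0-6 | P2 6-15 | P3 15-18 | P5 18-25 | P4 25-31 |
Completion: P1=6  P2=15  P3=18  P4=31  P5=25
Turnaround (C−A): P1=6  P2=12  P3=13  P4=21  P5=14
Waiting times: P1=0, P2=3, P3=10, P4=15, P5=7
Average waiting = (0+3+10+15+7) / 5 = 35/5 = 7.00

7.00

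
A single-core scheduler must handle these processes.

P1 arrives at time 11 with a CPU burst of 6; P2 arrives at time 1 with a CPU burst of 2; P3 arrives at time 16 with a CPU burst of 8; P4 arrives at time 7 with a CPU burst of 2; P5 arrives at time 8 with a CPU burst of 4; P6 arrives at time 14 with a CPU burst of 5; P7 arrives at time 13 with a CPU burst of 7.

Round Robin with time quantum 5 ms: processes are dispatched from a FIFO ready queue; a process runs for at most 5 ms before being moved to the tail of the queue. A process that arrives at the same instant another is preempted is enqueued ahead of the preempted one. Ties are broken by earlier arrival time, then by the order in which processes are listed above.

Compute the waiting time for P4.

Gantt: | idle 0-1 | P2 1-3 | idle 3-7 | P4 7-9 | P5 9-13 | P1 13-18 | P7 18-23 | P6 23-28 | P3 28-33 | P1 33-34 | P7 34-36 | P3 36-39 |
Completion: P1=34  P2=3  P3=39  P4=9  P5=13  P6=28  P7=36
Turnaround (C−A): P1=23  P2=2  P3=23  P4=2  P5=5  P6=14  P7=23
Waiting(P4) = turnaround − burst = 2 − 2 = 0

0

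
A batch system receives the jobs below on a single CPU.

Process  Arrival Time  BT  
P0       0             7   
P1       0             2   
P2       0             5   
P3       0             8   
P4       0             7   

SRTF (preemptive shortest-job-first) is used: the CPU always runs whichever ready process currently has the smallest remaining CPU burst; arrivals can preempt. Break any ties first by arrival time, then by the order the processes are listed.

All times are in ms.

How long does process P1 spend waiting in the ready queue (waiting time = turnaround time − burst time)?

Timeline: | P1 0-2 | P2 2-7 | P0 7-14 | P4 14-21 | P3 21-29 |
Completion: P0=14  P1=2  P2=7  P3=29  P4=21
Waiting(P1) = turnaround − burst = 2 − 2 = 0

0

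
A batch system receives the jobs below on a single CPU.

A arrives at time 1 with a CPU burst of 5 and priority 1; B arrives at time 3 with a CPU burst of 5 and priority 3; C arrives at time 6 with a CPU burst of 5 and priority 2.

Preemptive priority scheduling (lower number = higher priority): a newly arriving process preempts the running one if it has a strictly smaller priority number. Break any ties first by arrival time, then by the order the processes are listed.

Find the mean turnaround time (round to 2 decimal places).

Schedule: | idle 0-1 | A 1-6 | C 6-11 | B 11-16 |
Completion: A=6  B=16  C=11
Turnaround (C−A): A=5  B=13  C=5
Turnaround times: A=5, B=13, C=5
Average turnaround = (5+13+5) / 3 = 23/3 = 7.67

7.67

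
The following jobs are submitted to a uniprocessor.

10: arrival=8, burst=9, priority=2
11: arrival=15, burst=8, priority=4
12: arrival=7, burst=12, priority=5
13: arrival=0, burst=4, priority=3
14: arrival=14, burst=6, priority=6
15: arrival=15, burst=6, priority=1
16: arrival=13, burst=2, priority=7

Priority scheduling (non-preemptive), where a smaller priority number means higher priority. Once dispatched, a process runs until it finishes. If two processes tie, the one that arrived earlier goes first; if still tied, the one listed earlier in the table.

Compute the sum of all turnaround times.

Timeline: | 13 0-4 | idle 4-7 | 12 7-19 | 15 19-25 | 10 25-34 | 11 34-42 | 14 42-48 | 16 48-50 |
Completion: 10=34  11=42  12=19  13=4  14=48  15=25  16=50
Turnaround (C−A): 10=26  11=27  12=12  13=4  14=34  15=10  16=37
Turnaround = completion − arrival: 10=26, 11=27, 12=12, 13=4, 14=34, 15=10, 16=37
Total turnaround = 26 + 27 + 12 + 4 + 34 + 10 + 37 = 150

150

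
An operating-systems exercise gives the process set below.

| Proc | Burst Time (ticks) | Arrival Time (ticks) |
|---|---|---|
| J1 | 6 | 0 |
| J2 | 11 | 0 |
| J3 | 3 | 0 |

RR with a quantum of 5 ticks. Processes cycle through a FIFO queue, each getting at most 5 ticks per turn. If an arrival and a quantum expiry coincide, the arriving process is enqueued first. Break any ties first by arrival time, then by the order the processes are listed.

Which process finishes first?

J3

Timeline: | J1 0-5 | J2 5-10 | J3 10-13 | J1 13-14 | J2 14-20 |
Completion: J1=14  J2=20  J3=13
Turnaround (C−A): J1=14  J2=20  J3=13
Finish order: J3 → J1 → J2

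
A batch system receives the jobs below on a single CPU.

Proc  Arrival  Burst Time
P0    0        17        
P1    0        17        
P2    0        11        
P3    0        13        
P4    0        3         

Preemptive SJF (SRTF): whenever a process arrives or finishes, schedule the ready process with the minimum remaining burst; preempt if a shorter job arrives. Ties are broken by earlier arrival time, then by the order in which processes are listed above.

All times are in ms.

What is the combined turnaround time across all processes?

149

Timeline: | P4 0-3 | P2 3-14 | P3 14-27 | P0 27-44 | P1 44-61 |
Completion: P0=44  P1=61  P2=14  P3=27  P4=3
Turnaround = completion − arrival: P0=44, P1=61, P2=14, P3=27, P4=3
Total turnaround = 44 + 61 + 14 + 27 + 3 = 149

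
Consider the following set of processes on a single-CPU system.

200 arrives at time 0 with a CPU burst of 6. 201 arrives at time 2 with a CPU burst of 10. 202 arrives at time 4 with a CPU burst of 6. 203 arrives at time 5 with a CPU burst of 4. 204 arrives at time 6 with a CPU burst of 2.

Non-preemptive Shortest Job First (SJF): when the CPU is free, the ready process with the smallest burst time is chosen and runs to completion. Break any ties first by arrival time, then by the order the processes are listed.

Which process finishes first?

Gantt: | 200 0-6 | 204 6-8 | 203 8-12 | 202 12-18 | 201 18-28 |
Completion: 200=6  201=28  202=18  203=12  204=8
Turnaround (C−A): 200=6  201=26  202=14  203=7  204=2
Finish order: 200 → 204 → 203 → 202 → 201

200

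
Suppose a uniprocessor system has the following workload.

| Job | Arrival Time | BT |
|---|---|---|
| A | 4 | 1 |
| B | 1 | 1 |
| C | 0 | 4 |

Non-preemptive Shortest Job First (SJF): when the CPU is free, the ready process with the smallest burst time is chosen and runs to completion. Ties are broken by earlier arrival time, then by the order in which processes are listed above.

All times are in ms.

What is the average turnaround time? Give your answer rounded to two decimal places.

3.33

Gantt: | C 0-4 | B 4-5 | A 5-6 |
Completion: A=6  B=5  C=4
Turnaround (C−A): A=2  B=4  C=4
Turnaround times: A=2, B=4, C=4
Average turnaround = (2+4+4) / 3 = 10/3 = 3.33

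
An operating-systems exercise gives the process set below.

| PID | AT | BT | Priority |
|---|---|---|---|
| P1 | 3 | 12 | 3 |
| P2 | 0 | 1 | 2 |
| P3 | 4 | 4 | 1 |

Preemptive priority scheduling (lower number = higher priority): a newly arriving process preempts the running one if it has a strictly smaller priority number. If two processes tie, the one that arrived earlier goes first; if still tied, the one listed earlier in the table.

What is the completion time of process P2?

1

Schedule: | P2 0-1 | idle 1-3 | P1 3-4 | P3 4-8 | P1 8-19 |
Completion: P1=19  P2=1  P3=8
Turnaround (C−A): P1=16  P2=1  P3=4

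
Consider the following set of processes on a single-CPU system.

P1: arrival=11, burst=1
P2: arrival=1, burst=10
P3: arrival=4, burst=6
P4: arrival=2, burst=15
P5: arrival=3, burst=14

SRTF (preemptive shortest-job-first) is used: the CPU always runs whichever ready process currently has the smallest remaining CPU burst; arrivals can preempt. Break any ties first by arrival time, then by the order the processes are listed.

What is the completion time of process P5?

32

Timeline: | idle 0-1 | P2 1-4 | P3 4-10 | P2 10-11 | P1 11-12 | P2 12-18 | P5 18-32 | P4 32-47 |
Completion: P1=12  P2=18  P3=10  P4=47  P5=32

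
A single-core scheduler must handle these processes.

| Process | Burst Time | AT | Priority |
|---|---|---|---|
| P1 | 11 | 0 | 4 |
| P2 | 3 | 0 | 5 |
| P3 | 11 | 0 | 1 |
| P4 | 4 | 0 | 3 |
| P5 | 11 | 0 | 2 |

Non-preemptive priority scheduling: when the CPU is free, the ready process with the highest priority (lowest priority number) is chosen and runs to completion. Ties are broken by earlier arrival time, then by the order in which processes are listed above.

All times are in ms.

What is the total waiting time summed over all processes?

96

Schedule: | P3 0-11 | P5 11-22 | P4 22-26 | P1 26-37 | P2 37-40 |
Completion: P1=37  P2=40  P3=11  P4=26  P5=22
Turnaround (C−A): P1=37  P2=40  P3=11  P4=26  P5=22
Waiting = turnaround − burst: P1=26, P2=37, P3=0, P4=22, P5=11
Total waiting = 26 + 37 + 0 + 22 + 11 = 96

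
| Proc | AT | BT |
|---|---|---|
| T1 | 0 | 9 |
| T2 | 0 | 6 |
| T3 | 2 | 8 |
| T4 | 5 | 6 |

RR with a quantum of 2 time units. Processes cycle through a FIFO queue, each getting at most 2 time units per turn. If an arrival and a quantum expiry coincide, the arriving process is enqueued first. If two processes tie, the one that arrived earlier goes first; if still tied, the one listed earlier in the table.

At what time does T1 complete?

Gantt: | T1 0-2 | T2 2-4 | T3 4-6 | T1 6-8 | T2 8-10 | T4 10-12 | T3 12-14 | T1 14-16 | T2 16-18 | T4 18-20 | T3 20-22 | T1 22-24 | T4 24-26 | T3 26-28 | T1 28-29 |
Completion: T1=29  T2=18  T3=28  T4=26

29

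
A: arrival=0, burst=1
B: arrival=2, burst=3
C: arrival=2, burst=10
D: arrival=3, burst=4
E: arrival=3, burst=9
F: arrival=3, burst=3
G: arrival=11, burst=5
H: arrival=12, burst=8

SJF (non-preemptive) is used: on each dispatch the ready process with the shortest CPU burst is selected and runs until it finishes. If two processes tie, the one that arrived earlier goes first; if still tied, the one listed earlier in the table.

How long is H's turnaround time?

13

Timeline: | A 0-1 | idle 1-2 | B 2-5 | F 5-8 | D 8-12 | G 12-17 | H 17-25 | E 25-34 | C 34-44 |
Completion: A=1  B=5  C=44  D=12  E=34  F=8  G=17  H=25
Turnaround (C−A): A=1  B=3  C=42  D=9  E=31  F=5  G=6  H=13
Turnaround(H) = completion − arrival = 25 − 12 = 13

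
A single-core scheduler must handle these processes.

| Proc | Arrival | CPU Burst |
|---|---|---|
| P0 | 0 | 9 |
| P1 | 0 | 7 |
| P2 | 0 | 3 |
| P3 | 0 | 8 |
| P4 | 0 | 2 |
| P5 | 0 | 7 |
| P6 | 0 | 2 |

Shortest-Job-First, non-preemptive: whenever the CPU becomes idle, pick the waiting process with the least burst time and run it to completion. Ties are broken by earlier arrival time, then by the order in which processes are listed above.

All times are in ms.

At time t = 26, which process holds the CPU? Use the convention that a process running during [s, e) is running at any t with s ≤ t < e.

P3

Schedule: | P4 0-2 | P6 2-4 | P2 4-7 | P1 7-14 | P5 14-21 | P3 21-29 | P0 29-38 |
Completion: P0=38  P1=14  P2=7  P3=29  P4=2  P5=21  P6=4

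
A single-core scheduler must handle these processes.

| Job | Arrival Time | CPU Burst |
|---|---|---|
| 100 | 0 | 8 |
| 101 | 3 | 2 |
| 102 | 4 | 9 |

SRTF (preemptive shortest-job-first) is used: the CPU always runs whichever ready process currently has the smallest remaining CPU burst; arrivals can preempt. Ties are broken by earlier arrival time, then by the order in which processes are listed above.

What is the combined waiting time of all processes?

Gantt: | 100 0-3 | 101 3-5 | 100 5-10 | 102 10-19 |
Completion: 100=10  101=5  102=19
Turnaround (C−A): 100=10  101=2  102=15
Waiting = turnaround − burst: 100=2, 101=0, 102=6
Total waiting = 2 + 0 + 6 = 8

8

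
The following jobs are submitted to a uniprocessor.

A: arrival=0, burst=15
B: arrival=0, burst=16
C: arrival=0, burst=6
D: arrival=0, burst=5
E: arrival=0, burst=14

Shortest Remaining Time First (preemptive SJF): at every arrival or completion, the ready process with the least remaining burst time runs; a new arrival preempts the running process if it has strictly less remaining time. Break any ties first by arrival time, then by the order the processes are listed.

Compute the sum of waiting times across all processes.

81

Gantt: | D 0-5 | C 5-11 | E 11-25 | A 25-40 | B 40-56 |
Completion: A=40  B=56  C=11  D=5  E=25
Turnaround (C−A): A=40  B=56  C=11  D=5  E=25
Waiting = turnaround − burst: A=25, B=40, C=5, D=0, E=11
Total waiting = 25 + 40 + 5 + 0 + 11 = 81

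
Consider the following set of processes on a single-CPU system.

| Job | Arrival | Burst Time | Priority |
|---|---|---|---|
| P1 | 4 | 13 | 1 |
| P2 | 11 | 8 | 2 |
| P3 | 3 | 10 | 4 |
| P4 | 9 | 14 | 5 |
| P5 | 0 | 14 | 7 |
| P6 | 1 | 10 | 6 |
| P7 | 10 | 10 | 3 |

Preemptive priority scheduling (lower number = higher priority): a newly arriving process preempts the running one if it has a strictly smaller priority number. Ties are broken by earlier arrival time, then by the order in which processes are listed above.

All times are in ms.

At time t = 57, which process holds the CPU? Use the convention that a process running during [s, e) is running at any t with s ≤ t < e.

Gantt: | P5 0-1 | P6 1-3 | P3 3-4 | P1 4-17 | P2 17-25 | P7 25-35 | P3 35-44 | P4 44-58 | P6 58-66 | P5 66-79 |
Completion: P1=17  P2=25  P3=44  P4=58  P5=79  P6=66  P7=35
Turnaround (C−A): P1=13  P2=14  P3=41  P4=49  P5=79  P6=65  P7=25

P4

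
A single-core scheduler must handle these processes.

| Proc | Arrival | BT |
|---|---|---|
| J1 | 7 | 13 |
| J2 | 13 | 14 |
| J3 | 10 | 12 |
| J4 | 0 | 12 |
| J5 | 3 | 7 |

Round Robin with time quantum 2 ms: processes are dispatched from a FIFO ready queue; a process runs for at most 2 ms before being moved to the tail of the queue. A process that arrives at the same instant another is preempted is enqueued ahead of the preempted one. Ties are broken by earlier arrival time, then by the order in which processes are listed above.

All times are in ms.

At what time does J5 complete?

Schedule: | J4 0-4 | J5 4-6 | J4 6-8 | J5 8-10 | J1 10-12 | J4 12-14 | J3 14-16 | J5 16-18 | J1 18-20 | J2 20-22 | J4 22-24 | J3 24-26 | J5 26-27 | J1 27-29 | J2 29-31 | J4 31-33 | J3 33-35 | J1 35-37 | J2 37-39 | J3 39-41 | J1 41-43 | J2 43-45 | J3 45-47 | J1 47-49 | J2 49-51 | J3 51-53 | J1 53-54 | J2 54-58 |
Completion: J1=54  J2=58  J3=53  J4=33  J5=27
Turnaround (C−A): J1=47  J2=45  J3=43  J4=33  J5=24

27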